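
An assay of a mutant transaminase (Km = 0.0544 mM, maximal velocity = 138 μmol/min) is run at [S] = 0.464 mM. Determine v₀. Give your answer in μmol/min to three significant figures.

124 μmol/min

[S]/(Km+[S]) = 0.464/0.5184 = 0.8951, the fractional saturation.
v = 0.8951 × Vmax = 0.8951 × 138 = 124 μmol/min.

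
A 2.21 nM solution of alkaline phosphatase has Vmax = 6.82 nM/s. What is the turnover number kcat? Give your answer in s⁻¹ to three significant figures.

kcat = Vmax/[E]total = 6.82 nM/s / 2.21 nM = 3.09 s⁻¹.

3.09 s⁻¹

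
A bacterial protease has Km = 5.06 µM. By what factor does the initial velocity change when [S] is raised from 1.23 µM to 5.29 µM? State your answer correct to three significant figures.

Since Vmax cancels, v₂/v₁ = [S]₂(Km+[S]₁) / [S]₁(Km+[S]₂).
= 5.29×(5.06+1.23) / (1.23×(5.06+5.29)) = 33.27/12.73 = 2.61.

2.61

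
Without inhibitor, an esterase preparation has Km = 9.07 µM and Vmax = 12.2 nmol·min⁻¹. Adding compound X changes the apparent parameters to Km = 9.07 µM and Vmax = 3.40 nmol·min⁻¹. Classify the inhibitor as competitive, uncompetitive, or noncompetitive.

noncompetitive

Vmax decreases (12.2 → 3.40 nmol·min⁻¹) while Km is unchanged — pure noncompetitive inhibition.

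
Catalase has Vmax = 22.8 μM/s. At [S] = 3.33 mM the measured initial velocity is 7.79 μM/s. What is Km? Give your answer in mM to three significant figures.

6.42 mM

From v = Vmax[S]/(Km+[S]), Km = [S](Vmax − v)/v.
Km = 3.33 × (22.8 − 7.79) / 7.79 = 49.98/7.79 = 6.42 mM.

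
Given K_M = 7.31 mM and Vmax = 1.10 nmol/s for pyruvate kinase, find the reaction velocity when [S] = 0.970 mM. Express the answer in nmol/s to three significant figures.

0.129 nmol/s

[S]/(Km+[S]) = 0.970/8.280 = 0.1171, the fractional saturation.
v = 0.1171 × Vmax = 0.1171 × 1.10 = 0.129 nmol/s.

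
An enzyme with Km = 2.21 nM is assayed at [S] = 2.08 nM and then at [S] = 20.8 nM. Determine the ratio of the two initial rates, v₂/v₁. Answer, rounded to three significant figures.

1.86

The fractional saturations are [S]/(Km+[S]) = 2.08/4.290 = 0.4848 and 20.8/23.01 = 0.9040.
v₂/v₁ is just their ratio: 0.9040/0.4848 = 1.86.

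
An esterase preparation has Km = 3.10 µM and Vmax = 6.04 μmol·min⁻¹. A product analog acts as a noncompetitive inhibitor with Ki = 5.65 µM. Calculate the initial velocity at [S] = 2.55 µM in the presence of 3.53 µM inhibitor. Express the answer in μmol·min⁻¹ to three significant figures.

With α = 1 + [I]/Ki = 1 + 3.53/5.65 = 1.625, the noncompetitive rate law is v = (Vmax/α)·[S] / (Km + [S]).
v = (6.04/1.625)×2.55 / (3.10 + 2.55) = 9.479/5.650 = 1.68 μmol·min⁻¹.

1.68 μmol·min⁻¹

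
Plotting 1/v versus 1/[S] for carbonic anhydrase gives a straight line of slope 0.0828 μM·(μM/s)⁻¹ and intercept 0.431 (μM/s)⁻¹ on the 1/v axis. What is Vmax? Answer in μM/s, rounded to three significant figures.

2.32 μM/s

The y-intercept of a Lineweaver–Burk plot equals 1/Vmax, so Vmax = 1/0.431 = 2.32 μM/s.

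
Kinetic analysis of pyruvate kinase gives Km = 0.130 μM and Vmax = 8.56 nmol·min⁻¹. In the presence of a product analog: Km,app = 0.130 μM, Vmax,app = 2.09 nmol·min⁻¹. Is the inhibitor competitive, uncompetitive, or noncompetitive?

Vmax decreases (8.56 → 2.09 nmol·min⁻¹) while Km is unchanged — pure noncompetitive inhibition.

noncompetitive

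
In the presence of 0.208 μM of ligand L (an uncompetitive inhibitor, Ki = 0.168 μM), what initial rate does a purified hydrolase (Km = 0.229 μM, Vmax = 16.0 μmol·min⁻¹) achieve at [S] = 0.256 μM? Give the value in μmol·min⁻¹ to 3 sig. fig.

α = 1 + [I]/Ki = 1 + 0.208/0.168 = 2.238.
For an uncompetitive inhibitor, both parameters are divided by α, giving Vmax/α and Km/α: Km,app = 0.102 μM, Vmax,app = 7.15 μmol·min⁻¹.
v = Vmax,app·[S]/(Km,app + [S]) = 7.15 × 0.256/(0.102 + 0.256) = 5.11 μmol·min⁻¹.

5.11 μmol·min⁻¹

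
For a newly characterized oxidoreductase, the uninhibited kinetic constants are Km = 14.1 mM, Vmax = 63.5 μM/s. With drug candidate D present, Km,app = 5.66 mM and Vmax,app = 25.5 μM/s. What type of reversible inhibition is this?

Both Km and Vmax decrease by the same factor (~2.49-fold) — characteristic of uncompetitive inhibition.

uncompetitive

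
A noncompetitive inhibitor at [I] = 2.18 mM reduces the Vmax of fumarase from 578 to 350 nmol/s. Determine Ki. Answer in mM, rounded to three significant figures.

3.35 mM

Noncompetitive: Vmax,app = Vmax/α with α = 1 + [I]/Ki.
α = Vmax/Vmax,app = 578/350 = 1.651.
Since α = 1 + [I]/Ki, [I]/Ki = 1.651 − 1 = 0.6514 and Ki = 2.18/0.6514 = 3.35 mM.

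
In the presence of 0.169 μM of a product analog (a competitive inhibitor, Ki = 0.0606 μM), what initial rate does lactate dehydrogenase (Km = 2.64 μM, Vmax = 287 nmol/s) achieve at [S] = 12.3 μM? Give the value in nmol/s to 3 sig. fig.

With α = 1 + [I]/Ki = 1 + 0.169/0.0606 = 3.789, the competitive rate law is v = Vmax[S] / (αKm + [S]).
v = 287×12.3 / (3.789×2.64 + 12.3) = 3530/22.30 = 158 nmol/s.

158 nmol/s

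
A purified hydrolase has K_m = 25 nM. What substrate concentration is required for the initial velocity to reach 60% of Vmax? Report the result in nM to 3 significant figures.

v/Vmax = [S]/(Km+[S]) = 0.6, so [S] = Km·0.6/(1 − 0.6) = 25 × 1.500.
[S] = 37.5 nM.

37.5 nM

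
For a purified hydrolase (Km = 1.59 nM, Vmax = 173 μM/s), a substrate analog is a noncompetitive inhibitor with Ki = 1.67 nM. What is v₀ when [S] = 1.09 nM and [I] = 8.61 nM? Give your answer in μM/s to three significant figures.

11.4 μM/s

α = 1 + [I]/Ki = 1 + 8.61/1.67 = 6.156.
For a noncompetitive inhibitor, Vmax is reduced to Vmax/α while Km is unchanged: Km,app = 1.59 nM, Vmax,app = 28.1 μM/s.
v = Vmax,app·[S]/(Km,app + [S]) = 28.1 × 1.09/(1.59 + 1.09) = 11.4 μM/s.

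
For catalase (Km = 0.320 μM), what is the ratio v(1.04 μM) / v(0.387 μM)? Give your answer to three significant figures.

The fractional saturations are [S]/(Km+[S]) = 0.387/0.7070 = 0.5474 and 1.04/1.360 = 0.7647.
v₂/v₁ is just their ratio: 0.7647/0.5474 = 1.40.

1.40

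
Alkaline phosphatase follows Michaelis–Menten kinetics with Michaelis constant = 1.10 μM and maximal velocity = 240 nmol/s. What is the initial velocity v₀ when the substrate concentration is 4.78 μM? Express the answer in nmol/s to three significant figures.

[S]/(Km+[S]) = 4.78/5.880 = 0.8129, the fractional saturation.
v = 0.8129 × Vmax = 0.8129 × 240 = 195 nmol/s.

195 nmol/s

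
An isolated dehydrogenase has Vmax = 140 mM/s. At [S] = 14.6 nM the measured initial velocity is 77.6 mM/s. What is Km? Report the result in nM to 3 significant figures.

From v = Vmax[S]/(Km+[S]), Km = [S](Vmax − v)/v.
Km = 14.6 × (140 − 77.6) / 77.6 = 911.0/77.6 = 11.7 nM.

11.7 nM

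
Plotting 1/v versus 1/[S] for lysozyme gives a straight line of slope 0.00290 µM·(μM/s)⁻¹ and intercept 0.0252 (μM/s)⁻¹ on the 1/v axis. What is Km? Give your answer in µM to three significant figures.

0.115 µM

y-intercept = 1/Vmax ⇒ Vmax = 39.7 μM/s; slope = Km/Vmax ⇒ Km = slope × Vmax.
Km = 0.00290 × 39.7 = 0.115 µM.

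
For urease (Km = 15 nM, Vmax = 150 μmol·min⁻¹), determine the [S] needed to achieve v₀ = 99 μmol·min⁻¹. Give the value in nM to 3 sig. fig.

29.1 nM

The required fractional saturation is v/Vmax = 99/150 = 0.6600.
Then [S]/(Km+[S]) = 0.6600 ⇒ [S] = 15 × 0.6600/(1 − 0.6600) = 29.1 nM.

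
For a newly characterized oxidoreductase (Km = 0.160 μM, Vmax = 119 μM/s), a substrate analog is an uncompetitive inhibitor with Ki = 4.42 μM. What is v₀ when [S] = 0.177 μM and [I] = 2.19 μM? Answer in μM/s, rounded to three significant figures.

α = 1 + [I]/Ki = 1 + 2.19/4.42 = 1.495.
For an uncompetitive inhibitor, both parameters are divided by α, giving Vmax/α and Km/α: Km,app = 0.107 μM, Vmax,app = 79.6 μM/s.
v = Vmax,app·[S]/(Km,app + [S]) = 79.6 × 0.177/(0.107 + 0.177) = 49.6 μM/s.

49.6 μM/s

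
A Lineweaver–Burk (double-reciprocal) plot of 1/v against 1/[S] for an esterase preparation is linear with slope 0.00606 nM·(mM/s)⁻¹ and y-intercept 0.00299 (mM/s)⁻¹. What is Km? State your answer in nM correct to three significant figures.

y-intercept = 1/Vmax ⇒ Vmax = 334 mM/s; slope = Km/Vmax ⇒ Km = slope × Vmax.
Km = 0.00606 × 334 = 2.03 nM.

2.03 nM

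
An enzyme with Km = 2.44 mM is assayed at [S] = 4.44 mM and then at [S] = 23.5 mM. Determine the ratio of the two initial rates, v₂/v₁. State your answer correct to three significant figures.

Since Vmax cancels, v₂/v₁ = [S]₂(Km+[S]₁) / [S]₁(Km+[S]₂).
= 23.5×(2.44+4.44) / (4.44×(2.44+23.5)) = 161.7/115.2 = 1.40.

1.40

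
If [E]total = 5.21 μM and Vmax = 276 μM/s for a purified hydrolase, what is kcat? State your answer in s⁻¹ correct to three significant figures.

kcat = Vmax/[E]total = 276 μM/s / 5.21 μM = 53.0 s⁻¹.

53.0 s⁻¹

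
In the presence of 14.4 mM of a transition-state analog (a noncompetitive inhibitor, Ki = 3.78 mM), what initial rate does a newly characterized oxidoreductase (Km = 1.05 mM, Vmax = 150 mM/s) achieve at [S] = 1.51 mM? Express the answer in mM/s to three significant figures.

With α = 1 + [I]/Ki = 1 + 14.4/3.78 = 4.810, the noncompetitive rate law is v = (Vmax/α)·[S] / (Km + [S]).
v = (150/4.810)×1.51 / (1.05 + 1.51) = 47.09/2.560 = 18.4 mM/s.

18.4 mM/s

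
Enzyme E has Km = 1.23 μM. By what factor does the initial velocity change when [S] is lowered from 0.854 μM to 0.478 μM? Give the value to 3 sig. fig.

0.683

The fractional saturations are [S]/(Km+[S]) = 0.854/2.084 = 0.4098 and 0.478/1.708 = 0.2799.
v₂/v₁ is just their ratio: 0.2799/0.4098 = 0.683.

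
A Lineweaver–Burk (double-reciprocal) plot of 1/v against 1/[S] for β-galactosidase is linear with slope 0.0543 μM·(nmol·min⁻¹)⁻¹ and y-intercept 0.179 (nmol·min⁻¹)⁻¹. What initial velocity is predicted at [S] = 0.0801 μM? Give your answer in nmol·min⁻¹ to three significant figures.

The y-intercept is 1/Vmax, so Vmax = 1/0.179 = 5.59 nmol·min⁻¹.
The slope is Km/Vmax, so Km = 0.0543 × 5.59 = 0.303 μM.
Then v = 5.59 × 0.0801/(0.303 + 0.0801) = 1.17 nmol·min⁻¹.

1.17 nmol·min⁻¹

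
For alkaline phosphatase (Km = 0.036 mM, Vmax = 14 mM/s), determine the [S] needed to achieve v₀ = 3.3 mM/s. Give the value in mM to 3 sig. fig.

0.0111 mM

Rearranging v = Vmax[S]/(Km+[S]) gives [S] = Km·v/(Vmax − v).
[S] = 0.036 × 3.3 / (14 − 3.3) = 0.1188/10.70 = 0.0111 mM.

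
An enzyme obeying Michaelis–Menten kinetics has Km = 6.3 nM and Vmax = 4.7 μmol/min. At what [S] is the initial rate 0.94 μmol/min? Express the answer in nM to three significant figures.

Rearranging v = Vmax[S]/(Km+[S]) gives [S] = Km·v/(Vmax − v).
[S] = 6.3 × 0.94 / (4.7 − 0.94) = 5.922/3.760 = 1.57 nM.

1.57 nM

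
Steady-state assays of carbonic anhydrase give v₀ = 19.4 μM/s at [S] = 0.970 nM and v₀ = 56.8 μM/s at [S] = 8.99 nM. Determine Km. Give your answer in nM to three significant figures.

2.73 nM

In reciprocal form, 1/v = (Km/Vmax)·(1/[S]) + 1/Vmax. The two points give (1/[S], 1/v) = (1.031, 0.05155) and (0.1112, 0.01761).
Slope = (0.05155 − 0.01761)/(1.031 − 0.1112) = 0.03690; intercept = 0.05155 − 0.03690×1.031 = 0.01350.
Vmax = 1/intercept = 74.1 μM/s; Km = slope × Vmax = 0.03690 × 74.1 = 2.73 nM.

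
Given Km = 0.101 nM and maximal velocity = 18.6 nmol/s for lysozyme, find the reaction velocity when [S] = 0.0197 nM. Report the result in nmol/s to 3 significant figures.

3.04 nmol/s

v = Vmax·[S]/(Km + [S]) = 18.6 × 0.0197 / (0.101 + 0.0197)
  = 0.3664 / 0.1207 = 3.04 nmol/s.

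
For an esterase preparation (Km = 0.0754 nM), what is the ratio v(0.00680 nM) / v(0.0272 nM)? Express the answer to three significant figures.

Since Vmax cancels, v₂/v₁ = [S]₂(Km+[S]₁) / [S]₁(Km+[S]₂).
= 0.00680×(0.0754+0.0272) / (0.0272×(0.0754+0.00680)) = 0.0006977/0.002236 = 0.312.

0.312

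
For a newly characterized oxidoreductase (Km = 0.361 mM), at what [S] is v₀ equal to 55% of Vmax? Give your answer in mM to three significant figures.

v/Vmax = [S]/(Km+[S]) = 0.55, so [S] = Km·0.55/(1 − 0.55) = 0.361 × 1.222.
[S] = 0.441 mM.

0.441 mM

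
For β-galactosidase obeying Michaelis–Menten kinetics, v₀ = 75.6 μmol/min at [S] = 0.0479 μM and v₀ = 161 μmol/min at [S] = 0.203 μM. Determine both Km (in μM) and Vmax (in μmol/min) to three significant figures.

Km = 0.109 μM; Vmax = 247 μmol/min

In reciprocal form, 1/v = (Km/Vmax)·(1/[S]) + 1/Vmax. The two points give (1/[S], 1/v) = (20.88, 0.01323) and (4.926, 0.006211).
Slope = (0.01323 − 0.006211)/(20.88 − 4.926) = 0.0004399; intercept = 0.01323 − 0.0004399×20.88 = 0.004044.
Vmax = 1/intercept = 247 μmol/min; Km = slope × Vmax = 0.0004399 × 247 = 0.109 μM.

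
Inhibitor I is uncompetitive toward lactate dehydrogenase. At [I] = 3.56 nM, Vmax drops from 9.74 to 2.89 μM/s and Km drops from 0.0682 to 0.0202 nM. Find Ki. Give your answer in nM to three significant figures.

1.50 nM

Uncompetitive: Vmax,app = Vmax/α (and Km,app = Km/α) with α = 1 + [I]/Ki.
α = Vmax/Vmax,app = 9.74/2.89 = 3.370.
Ki = [I]/(α − 1) = 3.56/2.370 = 1.50 nM.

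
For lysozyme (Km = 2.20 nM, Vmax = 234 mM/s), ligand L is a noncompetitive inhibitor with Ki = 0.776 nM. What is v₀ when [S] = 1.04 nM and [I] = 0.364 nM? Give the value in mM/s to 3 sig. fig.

51.1 mM/s

With α = 1 + [I]/Ki = 1 + 0.364/0.776 = 1.469, the noncompetitive rate law is v = (Vmax/α)·[S] / (Km + [S]).
v = (234/1.469)×1.04 / (2.20 + 1.04) = 165.7/3.240 = 51.1 mM/s.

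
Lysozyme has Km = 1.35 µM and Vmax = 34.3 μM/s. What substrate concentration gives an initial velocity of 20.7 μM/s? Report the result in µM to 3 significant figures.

Rearranging v = Vmax[S]/(Km+[S]) gives [S] = Km·v/(Vmax − v).
[S] = 1.35 × 20.7 / (34.3 − 20.7) = 27.94/13.60 = 2.05 µM.

2.05 µM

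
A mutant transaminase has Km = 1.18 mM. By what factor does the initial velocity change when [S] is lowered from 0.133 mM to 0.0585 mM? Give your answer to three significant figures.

0.466

Since Vmax cancels, v₂/v₁ = [S]₂(Km+[S]₁) / [S]₁(Km+[S]₂).
= 0.0585×(1.18+0.133) / (0.133×(1.18+0.0585)) = 0.07681/0.1647 = 0.466.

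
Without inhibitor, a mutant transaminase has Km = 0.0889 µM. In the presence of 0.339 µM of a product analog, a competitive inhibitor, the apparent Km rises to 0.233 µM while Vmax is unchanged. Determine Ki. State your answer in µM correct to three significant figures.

0.209 µM

Competitive: Km,app = α·Km with α = 1 + [I]/Ki.
α = Km,app/Km = 0.233/0.0889 = 2.621.
Since α = 1 + [I]/Ki, [I]/Ki = 2.621 − 1 = 1.621 and Ki = 0.339/1.621 = 0.209 µM.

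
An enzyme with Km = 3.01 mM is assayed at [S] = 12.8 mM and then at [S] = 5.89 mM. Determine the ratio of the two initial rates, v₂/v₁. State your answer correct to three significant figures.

The fractional saturations are [S]/(Km+[S]) = 12.8/15.81 = 0.8096 and 5.89/8.900 = 0.6618.
v₂/v₁ is just their ratio: 0.6618/0.8096 = 0.817.

0.817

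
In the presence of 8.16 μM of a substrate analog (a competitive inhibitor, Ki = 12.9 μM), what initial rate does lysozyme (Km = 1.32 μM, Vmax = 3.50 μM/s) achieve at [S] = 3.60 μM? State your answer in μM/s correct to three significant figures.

With α = 1 + [I]/Ki = 1 + 8.16/12.9 = 1.633, the competitive rate law is v = Vmax[S] / (αKm + [S]).
v = 3.50×3.60 / (1.633×1.32 + 3.60) = 12.60/5.755 = 2.19 μM/s.

2.19 μM/s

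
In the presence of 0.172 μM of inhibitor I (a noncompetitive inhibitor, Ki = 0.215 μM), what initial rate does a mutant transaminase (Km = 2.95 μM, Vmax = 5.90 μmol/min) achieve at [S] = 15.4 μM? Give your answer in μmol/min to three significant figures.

2.75 μmol/min

With α = 1 + [I]/Ki = 1 + 0.172/0.215 = 1.800, the noncompetitive rate law is v = (Vmax/α)·[S] / (Km + [S]).
v = (5.90/1.800)×15.4 / (2.95 + 15.4) = 50.48/18.35 = 2.75 μmol/min.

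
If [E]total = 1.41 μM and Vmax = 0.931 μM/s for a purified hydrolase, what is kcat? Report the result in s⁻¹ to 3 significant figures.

kcat = Vmax/[E]total = 0.931 μM/s / 1.41 μM = 0.660 s⁻¹.

0.660 s⁻¹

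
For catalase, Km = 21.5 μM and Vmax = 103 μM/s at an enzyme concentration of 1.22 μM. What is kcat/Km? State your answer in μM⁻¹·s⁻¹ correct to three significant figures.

3.93 μM⁻¹·s⁻¹

kcat = Vmax/[E]total = 103/1.22 = 84.4 s⁻¹.
kcat/Km = 84.4/21.5 = 3.93 μM⁻¹·s⁻¹.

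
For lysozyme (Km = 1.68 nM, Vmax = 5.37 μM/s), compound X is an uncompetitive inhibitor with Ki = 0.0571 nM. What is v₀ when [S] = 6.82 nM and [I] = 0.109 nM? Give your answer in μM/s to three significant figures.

With α = 1 + [I]/Ki = 1 + 0.109/0.0571 = 2.909, the uncompetitive rate law is v = (Vmax/α)·[S] / (Km/α + [S]).
v = (5.37/2.909)×6.82 / (1.68/2.909 + 6.82) = 12.59/7.398 = 1.70 μM/s.

1.70 μM/s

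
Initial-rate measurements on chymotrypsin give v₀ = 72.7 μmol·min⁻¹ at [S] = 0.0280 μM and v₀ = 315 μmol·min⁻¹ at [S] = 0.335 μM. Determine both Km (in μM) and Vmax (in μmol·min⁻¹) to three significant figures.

In reciprocal form, 1/v = (Km/Vmax)·(1/[S]) + 1/Vmax. The two points give (1/[S], 1/v) = (35.71, 0.01376) and (2.985, 0.003175).
Slope = (0.01376 − 0.003175)/(35.71 − 2.985) = 0.0003233; intercept = 0.01376 − 0.0003233×35.71 = 0.002210.
Vmax = 1/intercept = 453 μmol·min⁻¹; Km = slope × Vmax = 0.0003233 × 453 = 0.146 μM.

Km = 0.146 μM; Vmax = 453 μmol·min⁻¹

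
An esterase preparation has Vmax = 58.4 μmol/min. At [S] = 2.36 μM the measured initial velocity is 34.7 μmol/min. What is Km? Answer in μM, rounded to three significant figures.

1.61 μM

From v = Vmax[S]/(Km+[S]), Km = [S](Vmax − v)/v.
Km = 2.36 × (58.4 − 34.7) / 34.7 = 55.93/34.7 = 1.61 μM.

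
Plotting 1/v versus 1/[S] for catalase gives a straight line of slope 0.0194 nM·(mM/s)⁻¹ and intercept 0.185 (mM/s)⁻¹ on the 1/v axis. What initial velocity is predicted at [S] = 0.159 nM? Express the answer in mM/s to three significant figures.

3.26 mM/s

The y-intercept is 1/Vmax, so Vmax = 1/0.185 = 5.41 mM/s.
The slope is Km/Vmax, so Km = 0.0194 × 5.41 = 0.105 nM.
Then v = 5.41 × 0.159/(0.105 + 0.159) = 3.26 mM/s.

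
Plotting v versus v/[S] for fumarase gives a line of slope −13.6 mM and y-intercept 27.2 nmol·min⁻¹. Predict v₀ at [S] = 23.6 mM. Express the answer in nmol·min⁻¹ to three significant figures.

In the Eadie–Hofstee form v = Vmax − Km·(v/[S]), the slope is −Km and the intercept is Vmax, so Km = 13.6 mM and Vmax = 27.2 nmol·min⁻¹.
v = 27.2 × 23.6/(13.6 + 23.6) = 17.3 nmol·min⁻¹.

17.3 nmol·min⁻¹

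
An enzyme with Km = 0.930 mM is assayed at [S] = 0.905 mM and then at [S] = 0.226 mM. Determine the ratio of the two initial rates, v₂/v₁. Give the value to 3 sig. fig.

0.396

Since Vmax cancels, v₂/v₁ = [S]₂(Km+[S]₁) / [S]₁(Km+[S]₂).
= 0.226×(0.930+0.905) / (0.905×(0.930+0.226)) = 0.4147/1.046 = 0.396.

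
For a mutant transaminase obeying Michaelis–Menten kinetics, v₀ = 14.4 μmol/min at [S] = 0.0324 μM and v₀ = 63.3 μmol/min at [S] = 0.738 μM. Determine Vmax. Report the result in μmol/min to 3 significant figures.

75.0 μmol/min

From v = Vmax[S]/(Km+[S]), each point gives Vmax = v(Km+[S])/[S].
Equating: 14.4(Km+0.0324)/0.0324 = 63.3(Km+0.738)/0.738.
444.4·Km + 14.4 = 85.77·Km + 63.3, so (444.4 − 85.77)·Km = 63.3 − 14.4.
Km = 48.90/358.7 = 0.136 μM; then Vmax = 14.4(0.136+0.0324)/0.0324 = 75.0 μmol/min.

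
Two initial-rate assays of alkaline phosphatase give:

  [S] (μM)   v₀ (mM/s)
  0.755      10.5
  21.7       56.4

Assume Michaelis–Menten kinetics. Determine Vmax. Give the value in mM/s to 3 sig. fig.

From v = Vmax[S]/(Km+[S]), each point gives Vmax = v(Km+[S])/[S].
Equating: 10.5(Km+0.755)/0.755 = 56.4(Km+21.7)/21.7.
13.91·Km + 10.5 = 2.599·Km + 56.4, so (13.91 − 2.599)·Km = 56.4 − 10.5.
Km = 45.90/11.31 = 4.06 μM; then Vmax = 10.5(4.06+0.755)/0.755 = 66.9 mM/s.

66.9 mM/s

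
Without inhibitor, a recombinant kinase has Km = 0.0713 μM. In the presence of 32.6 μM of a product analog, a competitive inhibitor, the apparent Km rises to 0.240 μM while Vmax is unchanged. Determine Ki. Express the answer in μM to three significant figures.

13.8 μM

Competitive: Km,app = α·Km with α = 1 + [I]/Ki.
α = Km,app/Km = 0.240/0.0713 = 3.366.
Since α = 1 + [I]/Ki, [I]/Ki = 3.366 − 1 = 2.366 and Ki = 32.6/2.366 = 13.8 μM.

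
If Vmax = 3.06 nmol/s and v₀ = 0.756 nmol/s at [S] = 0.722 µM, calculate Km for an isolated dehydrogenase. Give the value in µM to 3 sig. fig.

v/Vmax = 0.756/3.06 = 0.2471 = [S]/(Km+[S]).
So Km + [S] = [S]/0.2471 = 2.922 µM, giving Km = 2.922 − 0.722 = 2.20 µM.

2.20 µM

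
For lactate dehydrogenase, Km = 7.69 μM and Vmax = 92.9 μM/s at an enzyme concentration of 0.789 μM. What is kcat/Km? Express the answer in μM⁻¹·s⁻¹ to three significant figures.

kcat = Vmax/[E]total = 92.9/0.789 = 118 s⁻¹.
kcat/Km = 118/7.69 = 15.3 μM⁻¹·s⁻¹.

15.3 μM⁻¹·s⁻¹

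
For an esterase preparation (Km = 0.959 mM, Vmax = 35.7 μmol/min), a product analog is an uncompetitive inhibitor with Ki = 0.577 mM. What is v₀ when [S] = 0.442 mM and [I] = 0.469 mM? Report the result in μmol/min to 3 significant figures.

8.96 μmol/min

α = 1 + [I]/Ki = 1 + 0.469/0.577 = 1.813.
For an uncompetitive inhibitor, both parameters are divided by α, giving Vmax/α and Km/α: Km,app = 0.529 mM, Vmax,app = 19.7 μmol/min.
v = Vmax,app·[S]/(Km,app + [S]) = 19.7 × 0.442/(0.529 + 0.442) = 8.96 μmol/min.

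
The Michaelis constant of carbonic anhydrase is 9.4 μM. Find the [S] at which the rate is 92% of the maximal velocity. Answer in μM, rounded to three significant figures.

v/Vmax = [S]/(Km+[S]) = 0.92, so [S] = Km·0.92/(1 − 0.92) = 9.4 × 11.50.
[S] = 108 μM.

108 μM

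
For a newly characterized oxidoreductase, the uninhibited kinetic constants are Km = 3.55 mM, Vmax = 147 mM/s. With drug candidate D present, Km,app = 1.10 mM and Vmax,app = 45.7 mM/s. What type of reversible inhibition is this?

uncompetitive

Both Km and Vmax decrease by the same factor (~3.22-fold) — characteristic of uncompetitive inhibition.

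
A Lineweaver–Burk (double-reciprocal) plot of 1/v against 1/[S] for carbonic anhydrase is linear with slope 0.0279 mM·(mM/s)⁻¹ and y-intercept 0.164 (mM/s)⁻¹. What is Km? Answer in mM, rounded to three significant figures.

0.170 mM

y-intercept = 1/Vmax ⇒ Vmax = 6.10 mM/s; slope = Km/Vmax ⇒ Km = slope × Vmax.
Km = 0.0279 × 6.10 = 0.170 mM.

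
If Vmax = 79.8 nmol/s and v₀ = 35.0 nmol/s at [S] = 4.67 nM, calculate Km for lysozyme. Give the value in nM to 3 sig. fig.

5.98 nM

v/Vmax = 35.0/79.8 = 0.4386 = [S]/(Km+[S]).
So Km + [S] = [S]/0.4386 = 10.65 nM, giving Km = 10.65 − 4.67 = 5.98 nM.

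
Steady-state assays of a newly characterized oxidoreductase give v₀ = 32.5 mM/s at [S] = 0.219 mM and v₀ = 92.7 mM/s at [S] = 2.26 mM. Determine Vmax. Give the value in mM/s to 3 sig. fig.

116 mM/s

From v = Vmax[S]/(Km+[S]), each point gives Vmax = v(Km+[S])/[S].
Equating: 32.5(Km+0.219)/0.219 = 92.7(Km+2.26)/2.26.
148.4·Km + 32.5 = 41.02·Km + 92.7, so (148.4 − 41.02)·Km = 92.7 − 32.5.
Km = 60.20/107.4 = 0.561 mM; then Vmax = 32.5(0.561+0.219)/0.219 = 116 mM/s.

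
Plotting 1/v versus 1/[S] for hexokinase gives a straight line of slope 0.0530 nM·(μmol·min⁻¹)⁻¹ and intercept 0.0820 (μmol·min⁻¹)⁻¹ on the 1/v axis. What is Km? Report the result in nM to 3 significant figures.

y-intercept = 1/Vmax ⇒ Vmax = 12.2 μmol·min⁻¹; slope = Km/Vmax ⇒ Km = slope × Vmax.
Km = 0.0530 × 12.2 = 0.646 nM.

0.646 nM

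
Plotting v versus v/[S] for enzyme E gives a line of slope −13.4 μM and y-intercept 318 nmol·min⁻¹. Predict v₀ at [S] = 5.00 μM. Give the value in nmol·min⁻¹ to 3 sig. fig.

86.4 nmol·min⁻¹

In the Eadie–Hofstee form v = Vmax − Km·(v/[S]), the slope is −Km and the intercept is Vmax, so Km = 13.4 μM and Vmax = 318 nmol·min⁻¹.
v = 318 × 5.00/(13.4 + 5.00) = 86.4 nmol·min⁻¹.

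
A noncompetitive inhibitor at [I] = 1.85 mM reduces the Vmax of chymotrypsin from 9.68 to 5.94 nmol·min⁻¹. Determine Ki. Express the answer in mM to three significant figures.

Noncompetitive: Vmax,app = Vmax/α with α = 1 + [I]/Ki.
α = Vmax/Vmax,app = 9.68/5.94 = 1.630.
Since α = 1 + [I]/Ki, [I]/Ki = 1.630 − 1 = 0.6296 and Ki = 1.85/0.6296 = 2.94 mM.

2.94 mM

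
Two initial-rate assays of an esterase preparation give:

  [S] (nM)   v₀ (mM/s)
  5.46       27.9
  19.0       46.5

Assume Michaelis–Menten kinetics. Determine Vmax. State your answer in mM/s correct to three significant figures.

63.6 mM/s

In reciprocal form, 1/v = (Km/Vmax)·(1/[S]) + 1/Vmax. The two points give (1/[S], 1/v) = (0.1832, 0.03584) and (0.05263, 0.02151).
Slope = (0.03584 − 0.02151)/(0.1832 − 0.05263) = 0.1098; intercept = 0.03584 − 0.1098×0.1832 = 0.01572.
Vmax = 1/intercept = 63.6 mM/s; Km = slope × Vmax = 0.1098 × 63.6 = 6.99 nM.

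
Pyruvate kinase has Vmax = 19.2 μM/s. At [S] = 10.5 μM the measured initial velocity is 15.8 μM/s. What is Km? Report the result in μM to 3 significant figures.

2.26 μM

v/Vmax = 15.8/19.2 = 0.8229 = [S]/(Km+[S]).
So Km + [S] = [S]/0.8229 = 12.76 μM, giving Km = 12.76 − 10.5 = 2.26 μM.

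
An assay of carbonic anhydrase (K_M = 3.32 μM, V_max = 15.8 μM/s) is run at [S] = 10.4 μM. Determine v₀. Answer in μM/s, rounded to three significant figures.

v = Vmax·[S]/(Km + [S]) = 15.8 × 10.4 / (3.32 + 10.4)
  = 164.3 / 13.72 = 12.0 μM/s.

12.0 μM/s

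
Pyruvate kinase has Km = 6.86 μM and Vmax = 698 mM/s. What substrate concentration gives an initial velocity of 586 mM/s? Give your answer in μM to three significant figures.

The required fractional saturation is v/Vmax = 586/698 = 0.8395.
Then [S]/(Km+[S]) = 0.8395 ⇒ [S] = 6.86 × 0.8395/(1 − 0.8395) = 35.9 μM.

35.9 μM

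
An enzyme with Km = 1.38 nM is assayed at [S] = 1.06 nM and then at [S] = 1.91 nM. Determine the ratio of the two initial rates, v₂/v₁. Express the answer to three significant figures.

1.34

The fractional saturations are [S]/(Km+[S]) = 1.06/2.440 = 0.4344 and 1.91/3.290 = 0.5805.
v₂/v₁ is just their ratio: 0.5805/0.4344 = 1.34.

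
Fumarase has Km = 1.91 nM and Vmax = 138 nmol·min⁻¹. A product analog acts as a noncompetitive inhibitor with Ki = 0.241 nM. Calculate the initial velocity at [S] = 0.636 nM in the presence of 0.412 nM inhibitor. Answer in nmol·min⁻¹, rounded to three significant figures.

With α = 1 + [I]/Ki = 1 + 0.412/0.241 = 2.710, the noncompetitive rate law is v = (Vmax/α)·[S] / (Km + [S]).
v = (138/2.710)×0.636 / (1.91 + 0.636) = 32.39/2.546 = 12.7 nmol·min⁻¹.

12.7 nmol·min⁻¹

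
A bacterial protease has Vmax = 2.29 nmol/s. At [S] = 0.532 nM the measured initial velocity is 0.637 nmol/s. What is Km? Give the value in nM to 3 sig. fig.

1.38 nM

v/Vmax = 0.637/2.29 = 0.2782 = [S]/(Km+[S]).
So Km + [S] = [S]/0.2782 = 1.913 nM, giving Km = 1.913 − 0.532 = 1.38 nM.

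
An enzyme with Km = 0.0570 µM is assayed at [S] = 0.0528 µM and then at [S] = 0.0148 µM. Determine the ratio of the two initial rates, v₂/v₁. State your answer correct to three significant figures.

The fractional saturations are [S]/(Km+[S]) = 0.0528/0.1098 = 0.4809 and 0.0148/0.07180 = 0.2061.
v₂/v₁ is just their ratio: 0.2061/0.4809 = 0.429.

0.429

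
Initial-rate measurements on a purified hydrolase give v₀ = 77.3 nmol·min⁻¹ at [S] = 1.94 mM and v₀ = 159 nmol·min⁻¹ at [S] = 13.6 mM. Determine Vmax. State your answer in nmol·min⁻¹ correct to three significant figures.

193 nmol·min⁻¹

In reciprocal form, 1/v = (Km/Vmax)·(1/[S]) + 1/Vmax. The two points give (1/[S], 1/v) = (0.5155, 0.01294) and (0.07353, 0.006289).
Slope = (0.01294 − 0.006289)/(0.5155 − 0.07353) = 0.01504; intercept = 0.01294 − 0.01504×0.5155 = 0.005183.
Vmax = 1/intercept = 193 nmol·min⁻¹; Km = slope × Vmax = 0.01504 × 193 = 2.90 mM.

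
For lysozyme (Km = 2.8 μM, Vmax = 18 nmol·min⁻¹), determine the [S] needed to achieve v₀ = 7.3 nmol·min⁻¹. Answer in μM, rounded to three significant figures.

1.91 μM

The required fractional saturation is v/Vmax = 7.3/18 = 0.4056.
Then [S]/(Km+[S]) = 0.4056 ⇒ [S] = 2.8 × 0.4056/(1 − 0.4056) = 1.91 μM.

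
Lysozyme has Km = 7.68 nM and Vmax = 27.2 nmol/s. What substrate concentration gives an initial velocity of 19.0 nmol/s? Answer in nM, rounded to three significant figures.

17.8 nM

Rearranging v = Vmax[S]/(Km+[S]) gives [S] = Km·v/(Vmax − v).
[S] = 7.68 × 19.0 / (27.2 − 19.0) = 145.9/8.200 = 17.8 nM.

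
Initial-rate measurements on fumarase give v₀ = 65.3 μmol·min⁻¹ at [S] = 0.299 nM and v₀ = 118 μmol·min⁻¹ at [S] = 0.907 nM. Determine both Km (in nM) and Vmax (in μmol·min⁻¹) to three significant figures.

From v = Vmax[S]/(Km+[S]), each point gives Vmax = v(Km+[S])/[S].
Equating: 65.3(Km+0.299)/0.299 = 118(Km+0.907)/0.907.
218.4·Km + 65.3 = 130.1·Km + 118, so (218.4 − 130.1)·Km = 118 − 65.3.
Km = 52.70/88.30 = 0.597 nM; then Vmax = 65.3(0.597+0.299)/0.299 = 196 μmol·min⁻¹.

Km = 0.597 nM; Vmax = 196 μmol·min⁻¹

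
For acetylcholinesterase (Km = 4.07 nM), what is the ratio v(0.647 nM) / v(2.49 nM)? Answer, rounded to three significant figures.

0.361

The fractional saturations are [S]/(Km+[S]) = 2.49/6.560 = 0.3796 and 0.647/4.717 = 0.1372.
v₂/v₁ is just their ratio: 0.1372/0.3796 = 0.361.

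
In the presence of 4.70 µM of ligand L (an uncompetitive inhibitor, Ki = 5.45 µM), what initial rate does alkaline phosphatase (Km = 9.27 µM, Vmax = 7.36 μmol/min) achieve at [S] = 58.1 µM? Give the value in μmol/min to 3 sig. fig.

3.64 μmol/min

α = 1 + [I]/Ki = 1 + 4.70/5.45 = 1.862.
For an uncompetitive inhibitor, both parameters are divided by α, giving Vmax/α and Km/α: Km,app = 4.98 µM, Vmax,app = 3.95 μmol/min.
v = Vmax,app·[S]/(Km,app + [S]) = 3.95 × 58.1/(4.98 + 58.1) = 3.64 μmol/min.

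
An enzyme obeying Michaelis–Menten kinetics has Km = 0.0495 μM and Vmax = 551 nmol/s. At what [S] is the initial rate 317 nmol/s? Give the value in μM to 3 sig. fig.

0.0671 μM

The required fractional saturation is v/Vmax = 317/551 = 0.5753.
Then [S]/(Km+[S]) = 0.5753 ⇒ [S] = 0.0495 × 0.5753/(1 − 0.5753) = 0.0671 μM.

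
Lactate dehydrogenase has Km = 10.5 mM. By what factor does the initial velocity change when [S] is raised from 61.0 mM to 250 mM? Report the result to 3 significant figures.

1.12

The fractional saturations are [S]/(Km+[S]) = 61.0/71.50 = 0.8531 and 250/260.5 = 0.9597.
v₂/v₁ is just their ratio: 0.9597/0.8531 = 1.12.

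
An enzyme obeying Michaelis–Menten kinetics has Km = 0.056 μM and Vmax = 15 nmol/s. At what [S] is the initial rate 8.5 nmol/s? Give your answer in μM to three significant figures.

0.0732 μM

The required fractional saturation is v/Vmax = 8.5/15 = 0.5667.
Then [S]/(Km+[S]) = 0.5667 ⇒ [S] = 0.056 × 0.5667/(1 − 0.5667) = 0.0732 μM.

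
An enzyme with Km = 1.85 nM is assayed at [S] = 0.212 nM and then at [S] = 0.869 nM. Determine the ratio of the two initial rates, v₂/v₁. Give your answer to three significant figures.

3.11

The fractional saturations are [S]/(Km+[S]) = 0.212/2.062 = 0.1028 and 0.869/2.719 = 0.3196.
v₂/v₁ is just their ratio: 0.3196/0.1028 = 3.11.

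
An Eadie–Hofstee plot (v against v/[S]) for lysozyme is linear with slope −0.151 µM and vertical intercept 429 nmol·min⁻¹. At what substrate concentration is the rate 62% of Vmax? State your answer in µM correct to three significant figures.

0.246 µM

The Eadie–Hofstee slope gives Km = 0.151 µM (slope = −Km).
v/Vmax = [S]/(Km+[S]) = 0.62 ⇒ [S] = Km·0.62/(1−0.62) = 0.151 × 1.632 = 0.246 µM.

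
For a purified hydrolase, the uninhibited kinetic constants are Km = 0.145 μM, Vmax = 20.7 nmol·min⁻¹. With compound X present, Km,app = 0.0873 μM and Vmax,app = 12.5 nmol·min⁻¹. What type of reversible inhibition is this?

uncompetitive

Both Km and Vmax decrease by the same factor (~1.66-fold) — characteristic of uncompetitive inhibition.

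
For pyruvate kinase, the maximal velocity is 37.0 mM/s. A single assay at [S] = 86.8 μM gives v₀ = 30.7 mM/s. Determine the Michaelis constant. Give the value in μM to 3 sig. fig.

v/Vmax = 30.7/37.0 = 0.8297 = [S]/(Km+[S]).
So Km + [S] = [S]/0.8297 = 104.6 μM, giving Km = 104.6 − 86.8 = 17.8 μM.

17.8 μM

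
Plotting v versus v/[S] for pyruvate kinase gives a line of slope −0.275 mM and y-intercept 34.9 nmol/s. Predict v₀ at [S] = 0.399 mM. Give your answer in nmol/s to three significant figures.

In the Eadie–Hofstee form v = Vmax − Km·(v/[S]), the slope is −Km and the intercept is Vmax, so Km = 0.275 mM and Vmax = 34.9 nmol/s.
v = 34.9 × 0.399/(0.275 + 0.399) = 20.7 nmol/s.

20.7 nmol/s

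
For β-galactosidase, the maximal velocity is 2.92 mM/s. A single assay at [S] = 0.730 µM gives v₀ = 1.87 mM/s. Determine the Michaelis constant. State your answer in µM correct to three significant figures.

From v = Vmax[S]/(Km+[S]), Km = [S](Vmax − v)/v.
Km = 0.730 × (2.92 − 1.87) / 1.87 = 0.7665/1.87 = 0.410 µM.

0.410 µM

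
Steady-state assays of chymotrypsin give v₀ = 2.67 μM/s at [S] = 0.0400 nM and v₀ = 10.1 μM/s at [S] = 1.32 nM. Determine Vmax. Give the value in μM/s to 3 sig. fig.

In reciprocal form, 1/v = (Km/Vmax)·(1/[S]) + 1/Vmax. The two points give (1/[S], 1/v) = (25.00, 0.3745) and (0.7576, 0.09901).
Slope = (0.3745 − 0.09901)/(25.00 − 0.7576) = 0.01137; intercept = 0.3745 − 0.01137×25.00 = 0.09040.
Vmax = 1/intercept = 11.1 μM/s; Km = slope × Vmax = 0.01137 × 11.1 = 0.126 nM.

11.1 μM/s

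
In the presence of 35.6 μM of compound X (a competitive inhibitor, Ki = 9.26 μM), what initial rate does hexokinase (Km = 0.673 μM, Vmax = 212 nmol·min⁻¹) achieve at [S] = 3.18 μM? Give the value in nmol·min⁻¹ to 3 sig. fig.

105 nmol·min⁻¹

With α = 1 + [I]/Ki = 1 + 35.6/9.26 = 4.844, the competitive rate law is v = Vmax[S] / (αKm + [S]).
v = 212×3.18 / (4.844×0.673 + 3.18) = 674.2/6.440 = 105 nmol·min⁻¹.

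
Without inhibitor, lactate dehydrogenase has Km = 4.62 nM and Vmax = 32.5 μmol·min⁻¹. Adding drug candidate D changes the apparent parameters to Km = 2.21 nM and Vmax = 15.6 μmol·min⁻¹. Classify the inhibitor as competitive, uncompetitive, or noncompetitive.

Both Km and Vmax decrease by the same factor (~2.09-fold) — characteristic of uncompetitive inhibition.

uncompetitive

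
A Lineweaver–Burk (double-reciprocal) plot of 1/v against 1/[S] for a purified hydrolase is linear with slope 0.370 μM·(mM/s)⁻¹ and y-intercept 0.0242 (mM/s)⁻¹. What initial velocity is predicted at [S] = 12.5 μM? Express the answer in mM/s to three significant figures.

18.6 mM/s

The y-intercept is 1/Vmax, so Vmax = 1/0.0242 = 41.3 mM/s.
The slope is Km/Vmax, so Km = 0.370 × 41.3 = 15.3 μM.
Then v = 41.3 × 12.5/(15.3 + 12.5) = 18.6 mM/s.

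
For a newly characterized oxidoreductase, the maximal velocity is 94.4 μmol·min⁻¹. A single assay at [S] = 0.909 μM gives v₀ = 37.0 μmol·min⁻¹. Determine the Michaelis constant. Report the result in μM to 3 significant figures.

v/Vmax = 37.0/94.4 = 0.3919 = [S]/(Km+[S]).
So Km + [S] = [S]/0.3919 = 2.319 μM, giving Km = 2.319 − 0.909 = 1.41 μM.

1.41 μM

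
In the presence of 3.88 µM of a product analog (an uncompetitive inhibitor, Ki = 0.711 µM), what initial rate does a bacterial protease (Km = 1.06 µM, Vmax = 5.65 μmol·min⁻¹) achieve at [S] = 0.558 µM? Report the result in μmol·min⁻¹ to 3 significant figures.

0.676 μmol·min⁻¹

α = 1 + [I]/Ki = 1 + 3.88/0.711 = 6.457.
For an uncompetitive inhibitor, both parameters are divided by α, giving Vmax/α and Km/α: Km,app = 0.164 µM, Vmax,app = 0.875 μmol·min⁻¹.
v = Vmax,app·[S]/(Km,app + [S]) = 0.875 × 0.558/(0.164 + 0.558) = 0.676 μmol·min⁻¹.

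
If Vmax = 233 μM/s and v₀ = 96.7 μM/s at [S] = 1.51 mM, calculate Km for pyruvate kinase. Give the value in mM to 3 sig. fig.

v/Vmax = 96.7/233 = 0.4150 = [S]/(Km+[S]).
So Km + [S] = [S]/0.4150 = 3.638 mM, giving Km = 3.638 − 1.51 = 2.13 mM.

2.13 mM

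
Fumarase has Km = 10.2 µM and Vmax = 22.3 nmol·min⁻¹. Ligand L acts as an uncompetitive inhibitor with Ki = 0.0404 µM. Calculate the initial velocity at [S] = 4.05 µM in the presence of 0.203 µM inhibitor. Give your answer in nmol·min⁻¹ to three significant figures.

2.61 nmol·min⁻¹

With α = 1 + [I]/Ki = 1 + 0.203/0.0404 = 6.025, the uncompetitive rate law is v = (Vmax/α)·[S] / (Km/α + [S]).
v = (22.3/6.025)×4.05 / (10.2/6.025 + 4.05) = 14.99/5.743 = 2.61 nmol·min⁻¹.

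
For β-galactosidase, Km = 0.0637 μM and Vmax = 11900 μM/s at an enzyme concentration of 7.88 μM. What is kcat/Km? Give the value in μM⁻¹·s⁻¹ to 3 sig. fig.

23700 μM⁻¹·s⁻¹

kcat = Vmax/[E]total = 11900/7.88 = 1510 s⁻¹.
kcat/Km = 1510/0.0637 = 23700 μM⁻¹·s⁻¹.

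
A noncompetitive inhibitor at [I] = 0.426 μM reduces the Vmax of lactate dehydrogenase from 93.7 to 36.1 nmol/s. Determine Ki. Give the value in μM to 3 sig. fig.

Noncompetitive: Vmax,app = Vmax/α with α = 1 + [I]/Ki.
α = Vmax/Vmax,app = 93.7/36.1 = 2.596.
Ki = [I]/(α − 1) = 0.426/1.596 = 0.267 μM.

0.267 μM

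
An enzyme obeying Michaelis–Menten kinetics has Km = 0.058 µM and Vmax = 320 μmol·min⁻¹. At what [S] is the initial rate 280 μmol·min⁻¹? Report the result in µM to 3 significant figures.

0.406 µM

The required fractional saturation is v/Vmax = 280/320 = 0.8750.
Then [S]/(Km+[S]) = 0.8750 ⇒ [S] = 0.058 × 0.8750/(1 − 0.8750) = 0.406 µM.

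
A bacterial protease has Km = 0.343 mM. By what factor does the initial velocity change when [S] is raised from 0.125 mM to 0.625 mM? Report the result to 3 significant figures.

The fractional saturations are [S]/(Km+[S]) = 0.125/0.4680 = 0.2671 and 0.625/0.9680 = 0.6457.
v₂/v₁ is just their ratio: 0.6457/0.2671 = 2.42.

2.42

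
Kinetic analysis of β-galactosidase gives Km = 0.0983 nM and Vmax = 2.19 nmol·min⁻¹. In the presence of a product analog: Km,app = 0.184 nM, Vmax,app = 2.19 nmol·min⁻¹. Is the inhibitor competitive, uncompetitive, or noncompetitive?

Km increases (0.0983 → 0.184 nM) while Vmax is unchanged — the hallmark of competitive inhibition.

competitive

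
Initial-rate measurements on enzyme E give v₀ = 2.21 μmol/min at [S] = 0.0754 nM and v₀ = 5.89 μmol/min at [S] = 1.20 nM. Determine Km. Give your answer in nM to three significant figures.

In reciprocal form, 1/v = (Km/Vmax)·(1/[S]) + 1/Vmax. The two points give (1/[S], 1/v) = (13.26, 0.4525) and (0.8333, 0.1698).
Slope = (0.4525 − 0.1698)/(13.26 − 0.8333) = 0.02275; intercept = 0.4525 − 0.02275×13.26 = 0.1508.
Vmax = 1/intercept = 6.63 μmol/min; Km = slope × Vmax = 0.02275 × 6.63 = 0.151 nM.

0.151 nM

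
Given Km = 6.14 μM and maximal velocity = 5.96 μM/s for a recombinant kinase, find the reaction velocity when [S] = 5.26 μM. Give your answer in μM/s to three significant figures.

2.75 μM/s

[S]/(Km+[S]) = 5.26/11.40 = 0.4614, the fractional saturation.
v = 0.4614 × Vmax = 0.4614 × 5.96 = 2.75 μM/s.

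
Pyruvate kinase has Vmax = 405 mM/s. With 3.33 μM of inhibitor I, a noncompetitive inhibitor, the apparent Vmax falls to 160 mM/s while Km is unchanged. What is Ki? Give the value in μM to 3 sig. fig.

2.17 μM

Noncompetitive: Vmax,app = Vmax/α with α = 1 + [I]/Ki.
α = Vmax/Vmax,app = 405/160 = 2.531.
Ki = [I]/(α − 1) = 3.33/1.531 = 2.17 μM.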